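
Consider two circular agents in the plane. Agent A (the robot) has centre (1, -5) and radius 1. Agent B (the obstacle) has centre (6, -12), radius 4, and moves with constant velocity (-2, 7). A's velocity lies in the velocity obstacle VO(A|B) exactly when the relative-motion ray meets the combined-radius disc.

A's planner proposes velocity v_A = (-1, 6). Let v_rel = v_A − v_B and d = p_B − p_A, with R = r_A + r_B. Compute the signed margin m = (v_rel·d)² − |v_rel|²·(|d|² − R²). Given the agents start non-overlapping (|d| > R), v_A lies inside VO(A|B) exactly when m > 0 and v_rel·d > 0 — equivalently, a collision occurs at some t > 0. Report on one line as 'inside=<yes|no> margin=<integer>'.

d = (5, -7),  |d|² = 74;  R = 1+4 = 5,  c = 74−5² = 49
v_rel = (1, -1),  |v_rel|² = 2;  v_rel·d = (1)·(5) + (-1)·(-7) = 12
2·t² − 24·t + 49 = 0  ⇒  m = 12² − 2·49 = 46
m = 46 > 0,  v_rel·d = 12 > 0  ⇒  inside

inside=yes margin=46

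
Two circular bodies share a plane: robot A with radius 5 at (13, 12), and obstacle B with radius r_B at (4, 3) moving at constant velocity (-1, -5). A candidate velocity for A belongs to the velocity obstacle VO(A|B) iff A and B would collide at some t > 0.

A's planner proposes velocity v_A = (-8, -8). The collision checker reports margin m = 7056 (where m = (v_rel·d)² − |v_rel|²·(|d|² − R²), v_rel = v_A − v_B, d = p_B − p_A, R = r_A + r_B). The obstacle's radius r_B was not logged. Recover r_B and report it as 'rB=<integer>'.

m = 7056
d = (-9, -9);  v_rel = (-7, -3),  |v_rel|² = 58
v_rel×d = (-7)·(-9) − (-3)·(-9) = 36
since m = R²·58 − 36²:  R² = (1296 + 7056) / 58 = 144
R = √144 = 12  ⇒  r_B = 12 − 5 = 7

rB=7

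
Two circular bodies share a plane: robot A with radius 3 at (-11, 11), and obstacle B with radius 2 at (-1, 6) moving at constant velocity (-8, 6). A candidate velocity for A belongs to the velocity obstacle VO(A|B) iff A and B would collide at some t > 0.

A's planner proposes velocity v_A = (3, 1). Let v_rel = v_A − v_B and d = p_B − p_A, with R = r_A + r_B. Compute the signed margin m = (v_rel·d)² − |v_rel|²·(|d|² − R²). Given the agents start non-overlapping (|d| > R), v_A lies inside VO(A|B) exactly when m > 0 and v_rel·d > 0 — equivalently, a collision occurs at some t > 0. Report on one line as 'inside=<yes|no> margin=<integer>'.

d = (10, -5),  |d|² = 125;  R = 3+2 = 5,  c = 125−5² = 100
v_rel = (11, -5),  |v_rel|² = 146;  v_rel·d = (11)·(10) + (-5)·(-5) = 135
146·t² − 270·t + 100 = 0  ⇒  m = 135² − 146·100 = 3625
m = 3625 > 0,  v_rel·d = 135 > 0  ⇒  inside

inside=yes margin=3625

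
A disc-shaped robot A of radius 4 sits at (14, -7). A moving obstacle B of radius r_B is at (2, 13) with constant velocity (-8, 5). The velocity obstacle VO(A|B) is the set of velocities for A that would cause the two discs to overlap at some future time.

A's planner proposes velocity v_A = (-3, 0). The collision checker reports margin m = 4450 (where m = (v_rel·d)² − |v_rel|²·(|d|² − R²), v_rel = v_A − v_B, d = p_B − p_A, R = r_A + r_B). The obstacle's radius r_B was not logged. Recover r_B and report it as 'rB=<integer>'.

m = 4450
d = (-12, 20);  v_rel = (5, -5),  |v_rel|² = 50
v_rel×d = (5)·(20) − (-5)·(-12) = 40
since m = R²·50 − 40²:  R² = (1600 + 4450) / 50 = 121
R = √121 = 11  ⇒  r_B = 11 − 4 = 7

rB=7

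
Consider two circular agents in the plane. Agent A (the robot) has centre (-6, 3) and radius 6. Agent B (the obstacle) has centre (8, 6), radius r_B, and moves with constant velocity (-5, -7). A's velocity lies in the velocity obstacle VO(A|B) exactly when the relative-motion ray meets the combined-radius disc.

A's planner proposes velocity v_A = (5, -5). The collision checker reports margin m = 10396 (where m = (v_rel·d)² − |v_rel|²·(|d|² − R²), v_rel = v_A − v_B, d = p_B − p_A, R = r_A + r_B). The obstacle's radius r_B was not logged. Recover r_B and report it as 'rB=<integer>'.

m = 10396
d = (14, 3);  v_rel = (10, 2),  |v_rel|² = 104
v_rel×d = (10)·(3) − (2)·(14) = 2
since m = R²·104 − 2²:  R² = (4 + 10396) / 104 = 100
R = √100 = 10  ⇒  r_B = 10 − 6 = 4

rB=4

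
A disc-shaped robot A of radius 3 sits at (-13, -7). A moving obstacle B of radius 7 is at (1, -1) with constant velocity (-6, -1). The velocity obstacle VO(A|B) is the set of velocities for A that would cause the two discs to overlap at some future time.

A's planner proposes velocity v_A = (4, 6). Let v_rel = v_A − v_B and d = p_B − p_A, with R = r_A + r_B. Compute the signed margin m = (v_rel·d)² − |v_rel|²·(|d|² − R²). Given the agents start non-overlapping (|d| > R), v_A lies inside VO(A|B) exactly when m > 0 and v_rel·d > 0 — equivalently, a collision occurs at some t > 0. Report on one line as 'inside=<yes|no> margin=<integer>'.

d = (14, 6),  |d|² = 232;  R = 3+7 = 10,  c = 232−10² = 132
v_rel = (10, 7),  |v_rel|² = 149;  v_rel·d = (10)·(14) + (7)·(6) = 182
149·t² − 364·t + 132 = 0  ⇒  m = 182² − 149·132 = 13456
m = 13456 > 0,  v_rel·d = 182 > 0  ⇒  inside

inside=yes margin=13456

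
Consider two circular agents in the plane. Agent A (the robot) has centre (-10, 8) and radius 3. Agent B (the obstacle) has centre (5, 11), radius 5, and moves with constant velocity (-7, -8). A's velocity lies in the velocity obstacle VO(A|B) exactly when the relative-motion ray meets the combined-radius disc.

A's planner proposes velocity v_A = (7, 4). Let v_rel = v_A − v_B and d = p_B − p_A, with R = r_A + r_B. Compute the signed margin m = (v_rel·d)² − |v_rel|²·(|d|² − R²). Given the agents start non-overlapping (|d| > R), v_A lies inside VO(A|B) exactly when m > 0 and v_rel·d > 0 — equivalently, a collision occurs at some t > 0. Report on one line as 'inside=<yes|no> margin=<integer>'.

d = (15, 3),  |d|² = 234;  R = 3+5 = 8,  c = 234−8² = 170
v_rel = (14, 12),  |v_rel|² = 340;  v_rel·d = (14)·(15) + (12)·(3) = 246
340·t² − 492·t + 170 = 0  ⇒  m = 246² − 340·170 = 2716
m = 2716 > 0,  v_rel·d = 246 > 0  ⇒  inside

inside=yes margin=2716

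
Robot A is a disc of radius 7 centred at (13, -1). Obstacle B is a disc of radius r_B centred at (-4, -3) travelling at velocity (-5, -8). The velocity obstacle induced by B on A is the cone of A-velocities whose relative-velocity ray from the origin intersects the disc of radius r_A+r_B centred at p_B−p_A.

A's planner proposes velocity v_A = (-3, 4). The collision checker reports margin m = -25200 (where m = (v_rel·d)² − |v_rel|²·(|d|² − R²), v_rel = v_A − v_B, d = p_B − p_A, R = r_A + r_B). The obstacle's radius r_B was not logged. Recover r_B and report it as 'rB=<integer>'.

m = -25200
d = (-17, -2);  v_rel = (2, 12),  |v_rel|² = 148
v_rel×d = (2)·(-2) − (12)·(-17) = 200
since m = R²·148 − 200²:  R² = (40000 + -25200) / 148 = 100
R = √100 = 10  ⇒  r_B = 10 − 7 = 3

rB=3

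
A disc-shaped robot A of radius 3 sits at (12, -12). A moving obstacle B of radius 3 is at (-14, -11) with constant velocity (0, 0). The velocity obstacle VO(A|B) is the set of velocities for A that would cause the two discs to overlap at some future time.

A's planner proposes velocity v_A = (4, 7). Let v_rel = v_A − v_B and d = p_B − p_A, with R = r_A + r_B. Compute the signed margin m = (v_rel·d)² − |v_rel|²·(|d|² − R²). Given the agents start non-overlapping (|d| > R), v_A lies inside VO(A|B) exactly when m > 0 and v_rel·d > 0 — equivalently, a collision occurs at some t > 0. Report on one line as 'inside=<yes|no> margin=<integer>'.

d = (-26, 1),  |d|² = 677;  R = 3+3 = 6,  c = 677−6² = 641
v_rel = (4, 7),  |v_rel|² = 65;  v_rel·d = (4)·(-26) + (7)·(1) = -97
65·t² + 194·t + 641 = 0  ⇒  m = (-97)² − 65·641 = -32256
m = -32256 < 0,  v_rel·d = -97 < 0  ⇒  outside

inside=no margin=-32256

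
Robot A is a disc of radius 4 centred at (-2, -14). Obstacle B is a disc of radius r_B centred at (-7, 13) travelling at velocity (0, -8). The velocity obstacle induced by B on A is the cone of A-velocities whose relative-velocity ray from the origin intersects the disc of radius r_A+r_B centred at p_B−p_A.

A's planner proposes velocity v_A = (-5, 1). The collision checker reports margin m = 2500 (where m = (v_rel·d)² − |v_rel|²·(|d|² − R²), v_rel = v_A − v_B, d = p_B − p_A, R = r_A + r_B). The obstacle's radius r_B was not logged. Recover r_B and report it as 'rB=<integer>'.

m = 2500
d = (-5, 27);  v_rel = (-5, 9),  |v_rel|² = 106
v_rel×d = (-5)·(27) − (9)·(-5) = -90
since m = R²·106 − (-90)²:  R² = (8100 + 2500) / 106 = 100
R = √100 = 10  ⇒  r_B = 10 − 4 = 6

rB=6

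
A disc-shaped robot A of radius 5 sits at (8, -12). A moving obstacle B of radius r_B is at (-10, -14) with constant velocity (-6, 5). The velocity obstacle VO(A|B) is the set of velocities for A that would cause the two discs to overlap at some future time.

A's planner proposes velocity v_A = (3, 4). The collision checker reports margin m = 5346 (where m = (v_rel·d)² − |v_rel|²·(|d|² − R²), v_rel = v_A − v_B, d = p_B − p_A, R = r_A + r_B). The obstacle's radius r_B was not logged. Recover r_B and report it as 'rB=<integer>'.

m = 5346
d = (-18, -2);  v_rel = (9, -1),  |v_rel|² = 82
v_rel×d = (9)·(-2) − (-1)·(-18) = -36
since m = R²·82 − (-36)²:  R² = (1296 + 5346) / 82 = 81
R = √81 = 9  ⇒  r_B = 9 − 5 = 4

rB=4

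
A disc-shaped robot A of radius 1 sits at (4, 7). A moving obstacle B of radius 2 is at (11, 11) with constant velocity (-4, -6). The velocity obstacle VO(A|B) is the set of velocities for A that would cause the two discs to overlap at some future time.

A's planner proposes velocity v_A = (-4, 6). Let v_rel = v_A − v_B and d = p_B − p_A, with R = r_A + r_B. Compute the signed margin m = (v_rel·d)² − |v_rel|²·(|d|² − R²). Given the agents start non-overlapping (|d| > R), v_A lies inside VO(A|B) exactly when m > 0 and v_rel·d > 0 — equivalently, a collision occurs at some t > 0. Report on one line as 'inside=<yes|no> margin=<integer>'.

d = (7, 4),  |d|² = 65;  R = 1+2 = 3,  c = 65−3² = 56
v_rel = (0, 12),  |v_rel|² = 144;  v_rel·d = (0)·(7) + (12)·(4) = 48
144·t² − 96·t + 56 = 0  ⇒  m = 48² − 144·56 = -5760
m = -5760 < 0,  v_rel·d = 48 > 0  ⇒  outside

inside=no margin=-5760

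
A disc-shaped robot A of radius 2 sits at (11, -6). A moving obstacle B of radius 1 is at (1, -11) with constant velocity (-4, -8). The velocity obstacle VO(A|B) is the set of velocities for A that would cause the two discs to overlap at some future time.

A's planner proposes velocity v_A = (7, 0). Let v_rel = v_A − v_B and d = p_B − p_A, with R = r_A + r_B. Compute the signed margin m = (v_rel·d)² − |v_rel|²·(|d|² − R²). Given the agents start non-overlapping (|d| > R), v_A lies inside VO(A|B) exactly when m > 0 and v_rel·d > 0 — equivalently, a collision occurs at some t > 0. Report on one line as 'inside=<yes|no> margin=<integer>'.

d = (-10, -5),  |d|² = 125;  R = 2+1 = 3,  c = 125−3² = 116
v_rel = (11, 8),  |v_rel|² = 185;  v_rel·d = (11)·(-10) + (8)·(-5) = -150
185·t² + 300·t + 116 = 0  ⇒  m = (-150)² − 185·116 = 1040
m = 1040 > 0,  v_rel·d = -150 < 0  ⇒  outside

inside=no margin=1040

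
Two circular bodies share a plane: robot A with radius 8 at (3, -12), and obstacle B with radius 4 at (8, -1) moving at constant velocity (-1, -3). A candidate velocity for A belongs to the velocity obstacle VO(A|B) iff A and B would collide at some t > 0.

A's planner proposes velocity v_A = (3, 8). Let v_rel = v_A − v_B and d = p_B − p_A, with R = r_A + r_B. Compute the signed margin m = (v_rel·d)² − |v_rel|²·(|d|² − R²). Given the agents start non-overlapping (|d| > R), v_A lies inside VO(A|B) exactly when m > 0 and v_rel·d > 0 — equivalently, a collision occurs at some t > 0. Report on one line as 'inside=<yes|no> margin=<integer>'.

d = (5, 11),  |d|² = 146;  R = 8+4 = 12,  c = 146−12² = 2
v_rel = (4, 11),  |v_rel|² = 137;  v_rel·d = (4)·(5) + (11)·(11) = 141
137·t² − 282·t + 2 = 0  ⇒  m = 141² − 137·2 = 19607
m = 19607 > 0,  v_rel·d = 141 > 0  ⇒  inside

inside=yes margin=19607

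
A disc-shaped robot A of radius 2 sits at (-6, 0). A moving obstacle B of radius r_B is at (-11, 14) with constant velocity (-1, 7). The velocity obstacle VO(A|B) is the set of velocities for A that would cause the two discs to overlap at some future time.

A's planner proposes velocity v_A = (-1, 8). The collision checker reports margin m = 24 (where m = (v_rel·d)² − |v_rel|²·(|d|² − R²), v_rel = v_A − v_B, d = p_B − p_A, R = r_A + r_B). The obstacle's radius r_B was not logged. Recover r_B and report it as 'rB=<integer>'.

m = 24
d = (-5, 14);  v_rel = (0, 1),  |v_rel|² = 1
v_rel×d = (0)·(14) − (1)·(-5) = 5
since m = R²·1 − 5²:  R² = (25 + 24) / 1 = 49
R = √49 = 7  ⇒  r_B = 7 − 2 = 5

rB=5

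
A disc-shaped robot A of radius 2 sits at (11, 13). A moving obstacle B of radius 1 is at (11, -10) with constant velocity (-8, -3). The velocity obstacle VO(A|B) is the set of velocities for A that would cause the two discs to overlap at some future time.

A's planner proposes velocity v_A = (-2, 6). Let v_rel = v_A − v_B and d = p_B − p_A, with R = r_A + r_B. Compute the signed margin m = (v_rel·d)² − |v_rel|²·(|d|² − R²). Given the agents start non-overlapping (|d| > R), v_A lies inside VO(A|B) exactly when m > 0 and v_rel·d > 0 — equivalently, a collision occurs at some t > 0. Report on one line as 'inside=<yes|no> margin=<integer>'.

d = (0, -23),  |d|² = 529;  R = 2+1 = 3,  c = 529−3² = 520
v_rel = (6, 9),  |v_rel|² = 117;  v_rel·d = (6)·(0) + (9)·(-23) = -207
117·t² + 414·t + 520 = 0  ⇒  m = (-207)² − 117·520 = -17991
m = -17991 < 0,  v_rel·d = -207 < 0  ⇒  outside

inside=no margin=-17991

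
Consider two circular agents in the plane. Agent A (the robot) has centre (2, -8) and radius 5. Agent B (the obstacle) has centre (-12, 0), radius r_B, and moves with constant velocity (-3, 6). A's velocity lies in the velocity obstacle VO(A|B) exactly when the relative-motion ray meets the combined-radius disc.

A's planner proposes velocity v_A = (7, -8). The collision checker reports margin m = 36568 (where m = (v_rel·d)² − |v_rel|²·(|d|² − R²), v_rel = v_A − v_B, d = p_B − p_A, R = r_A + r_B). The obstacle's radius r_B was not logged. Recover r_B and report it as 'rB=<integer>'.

m = 36568
d = (-14, 8);  v_rel = (10, -14),  |v_rel|² = 296
v_rel×d = (10)·(8) − (-14)·(-14) = -116
since m = R²·296 − (-116)²:  R² = (13456 + 36568) / 296 = 169
R = √169 = 13  ⇒  r_B = 13 − 5 = 8

rB=8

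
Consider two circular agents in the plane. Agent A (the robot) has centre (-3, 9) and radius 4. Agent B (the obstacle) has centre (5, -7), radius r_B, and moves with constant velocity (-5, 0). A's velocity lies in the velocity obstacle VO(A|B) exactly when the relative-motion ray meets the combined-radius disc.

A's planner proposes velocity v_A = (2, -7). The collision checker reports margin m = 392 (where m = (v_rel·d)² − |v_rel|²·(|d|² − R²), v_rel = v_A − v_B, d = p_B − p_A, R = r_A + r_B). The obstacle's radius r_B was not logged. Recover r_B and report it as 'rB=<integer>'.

m = 392
d = (8, -16);  v_rel = (7, -7),  |v_rel|² = 98
v_rel×d = (7)·(-16) − (-7)·(8) = -56
since m = R²·98 − (-56)²:  R² = (3136 + 392) / 98 = 36
R = √36 = 6  ⇒  r_B = 6 − 4 = 2

rB=2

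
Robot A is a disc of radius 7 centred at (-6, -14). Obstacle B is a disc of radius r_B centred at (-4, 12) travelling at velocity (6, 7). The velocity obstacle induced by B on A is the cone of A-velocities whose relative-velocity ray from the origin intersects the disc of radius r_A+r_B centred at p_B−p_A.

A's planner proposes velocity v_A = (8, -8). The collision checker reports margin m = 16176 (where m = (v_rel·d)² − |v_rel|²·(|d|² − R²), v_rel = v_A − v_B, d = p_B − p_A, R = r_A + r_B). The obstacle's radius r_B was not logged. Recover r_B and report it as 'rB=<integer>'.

m = 16176
d = (2, 26);  v_rel = (2, -15),  |v_rel|² = 229
v_rel×d = (2)·(26) − (-15)·(2) = 82
since m = R²·229 − 82²:  R² = (6724 + 16176) / 229 = 100
R = √100 = 10  ⇒  r_B = 10 − 7 = 3

rB=3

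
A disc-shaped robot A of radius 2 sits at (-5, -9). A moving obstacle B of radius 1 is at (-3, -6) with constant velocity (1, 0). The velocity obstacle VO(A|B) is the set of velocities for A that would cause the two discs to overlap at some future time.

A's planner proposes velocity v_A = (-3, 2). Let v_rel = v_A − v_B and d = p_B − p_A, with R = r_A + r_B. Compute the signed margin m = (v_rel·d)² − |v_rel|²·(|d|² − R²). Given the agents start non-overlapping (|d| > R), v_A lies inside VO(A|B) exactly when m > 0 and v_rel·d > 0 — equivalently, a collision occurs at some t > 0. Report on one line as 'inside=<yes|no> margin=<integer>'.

d = (2, 3),  |d|² = 13;  R = 2+1 = 3,  c = 13−3² = 4
v_rel = (-4, 2),  |v_rel|² = 20;  v_rel·d = (-4)·(2) + (2)·(3) = -2
20·t² + 4·t + 4 = 0  ⇒  m = (-2)² − 20·4 = -76
m = -76 < 0,  v_rel·d = -2 < 0  ⇒  outside

inside=no margin=-76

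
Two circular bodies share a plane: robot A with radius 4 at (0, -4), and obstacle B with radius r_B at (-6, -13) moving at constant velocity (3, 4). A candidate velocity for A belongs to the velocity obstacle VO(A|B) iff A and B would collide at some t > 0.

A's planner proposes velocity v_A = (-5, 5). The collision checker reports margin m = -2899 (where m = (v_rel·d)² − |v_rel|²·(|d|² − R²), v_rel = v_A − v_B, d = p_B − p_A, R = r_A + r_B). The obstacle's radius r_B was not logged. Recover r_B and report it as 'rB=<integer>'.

m = -2899
d = (-6, -9);  v_rel = (-8, 1),  |v_rel|² = 65
v_rel×d = (-8)·(-9) − (1)·(-6) = 78
since m = R²·65 − 78²:  R² = (6084 + -2899) / 65 = 49
R = √49 = 7  ⇒  r_B = 7 − 4 = 3

rB=3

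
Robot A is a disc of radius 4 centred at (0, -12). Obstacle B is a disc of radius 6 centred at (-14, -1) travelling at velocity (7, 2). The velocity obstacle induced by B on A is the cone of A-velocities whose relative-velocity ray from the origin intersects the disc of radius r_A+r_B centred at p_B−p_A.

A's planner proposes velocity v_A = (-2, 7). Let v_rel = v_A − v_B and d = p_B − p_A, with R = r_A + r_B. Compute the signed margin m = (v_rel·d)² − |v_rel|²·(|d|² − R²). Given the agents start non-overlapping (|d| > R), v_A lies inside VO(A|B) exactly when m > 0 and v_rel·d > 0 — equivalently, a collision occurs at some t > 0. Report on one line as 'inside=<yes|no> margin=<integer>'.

d = (-14, 11),  |d|² = 317;  R = 4+6 = 10,  c = 317−10² = 217
v_rel = (-9, 5),  |v_rel|² = 106;  v_rel·d = (-9)·(-14) + (5)·(11) = 181
106·t² − 362·t + 217 = 0  ⇒  m = 181² − 106·217 = 9759
m = 9759 > 0,  v_rel·d = 181 > 0  ⇒  inside

inside=yes margin=9759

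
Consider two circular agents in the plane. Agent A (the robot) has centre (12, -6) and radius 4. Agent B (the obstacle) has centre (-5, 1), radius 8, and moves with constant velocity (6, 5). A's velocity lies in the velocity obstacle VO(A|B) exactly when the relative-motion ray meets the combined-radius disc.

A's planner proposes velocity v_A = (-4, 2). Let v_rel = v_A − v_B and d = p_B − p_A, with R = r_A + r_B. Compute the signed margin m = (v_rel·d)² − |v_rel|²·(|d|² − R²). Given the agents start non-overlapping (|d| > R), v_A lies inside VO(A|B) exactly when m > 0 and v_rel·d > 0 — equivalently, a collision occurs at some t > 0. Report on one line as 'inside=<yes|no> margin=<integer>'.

d = (-17, 7),  |d|² = 338;  R = 4+8 = 12,  c = 338−12² = 194
v_rel = (-10, -3),  |v_rel|² = 109;  v_rel·d = (-10)·(-17) + (-3)·(7) = 149
109·t² − 298·t + 194 = 0  ⇒  m = 149² − 109·194 = 1055
m = 1055 > 0,  v_rel·d = 149 > 0  ⇒  inside

inside=yes margin=1055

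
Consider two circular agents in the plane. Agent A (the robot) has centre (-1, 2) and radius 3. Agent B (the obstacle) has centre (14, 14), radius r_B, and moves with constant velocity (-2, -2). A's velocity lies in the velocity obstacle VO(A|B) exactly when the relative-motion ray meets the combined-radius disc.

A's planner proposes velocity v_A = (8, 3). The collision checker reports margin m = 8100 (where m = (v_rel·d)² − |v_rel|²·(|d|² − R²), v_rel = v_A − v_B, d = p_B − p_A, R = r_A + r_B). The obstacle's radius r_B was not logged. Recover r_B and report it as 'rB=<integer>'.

m = 8100
d = (15, 12);  v_rel = (10, 5),  |v_rel|² = 125
v_rel×d = (10)·(12) − (5)·(15) = 45
since m = R²·125 − 45²:  R² = (2025 + 8100) / 125 = 81
R = √81 = 9  ⇒  r_B = 9 − 3 = 6

rB=6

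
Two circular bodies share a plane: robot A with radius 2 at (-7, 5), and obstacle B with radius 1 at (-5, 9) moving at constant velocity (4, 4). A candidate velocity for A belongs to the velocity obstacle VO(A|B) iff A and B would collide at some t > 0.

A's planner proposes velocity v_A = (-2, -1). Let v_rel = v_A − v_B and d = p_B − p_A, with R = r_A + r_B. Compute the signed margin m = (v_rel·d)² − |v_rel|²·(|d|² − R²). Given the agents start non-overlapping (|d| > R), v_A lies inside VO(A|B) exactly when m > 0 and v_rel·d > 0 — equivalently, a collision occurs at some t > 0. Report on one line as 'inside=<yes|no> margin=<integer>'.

d = (2, 4),  |d|² = 20;  R = 2+1 = 3,  c = 20−3² = 11
v_rel = (-6, -5),  |v_rel|² = 61;  v_rel·d = (-6)·(2) + (-5)·(4) = -32
61·t² + 64·t + 11 = 0  ⇒  m = (-32)² − 61·11 = 353
m = 353 > 0,  v_rel·d = -32 < 0  ⇒  outside

inside=no margin=353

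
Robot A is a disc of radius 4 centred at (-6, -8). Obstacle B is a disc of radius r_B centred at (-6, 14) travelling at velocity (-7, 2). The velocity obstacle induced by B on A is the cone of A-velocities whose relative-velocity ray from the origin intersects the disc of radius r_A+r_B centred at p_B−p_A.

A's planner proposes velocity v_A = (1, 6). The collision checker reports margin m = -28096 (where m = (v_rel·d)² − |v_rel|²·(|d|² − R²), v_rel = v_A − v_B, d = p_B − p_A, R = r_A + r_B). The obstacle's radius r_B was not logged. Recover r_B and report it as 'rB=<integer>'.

m = -28096
d = (0, 22);  v_rel = (8, 4),  |v_rel|² = 80
v_rel×d = (8)·(22) − (4)·(0) = 176
since m = R²·80 − 176²:  R² = (30976 + -28096) / 80 = 36
R = √36 = 6  ⇒  r_B = 6 − 4 = 2

rB=2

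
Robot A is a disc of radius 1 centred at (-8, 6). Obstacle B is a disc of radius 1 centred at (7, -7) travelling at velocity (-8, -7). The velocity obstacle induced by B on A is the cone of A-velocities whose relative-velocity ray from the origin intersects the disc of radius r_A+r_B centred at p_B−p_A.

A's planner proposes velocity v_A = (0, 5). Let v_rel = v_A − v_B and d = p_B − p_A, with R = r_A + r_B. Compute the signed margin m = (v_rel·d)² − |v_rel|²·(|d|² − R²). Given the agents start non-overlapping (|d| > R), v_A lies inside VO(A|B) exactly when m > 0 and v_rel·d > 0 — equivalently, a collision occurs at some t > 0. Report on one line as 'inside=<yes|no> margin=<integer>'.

d = (15, -13),  |d|² = 394;  R = 1+1 = 2,  c = 394−2² = 390
v_rel = (8, 12),  |v_rel|² = 208;  v_rel·d = (8)·(15) + (12)·(-13) = -36
208·t² + 72·t + 390 = 0  ⇒  m = (-36)² − 208·390 = -79824
m = -79824 < 0,  v_rel·d = -36 < 0  ⇒  outside

inside=no margin=-79824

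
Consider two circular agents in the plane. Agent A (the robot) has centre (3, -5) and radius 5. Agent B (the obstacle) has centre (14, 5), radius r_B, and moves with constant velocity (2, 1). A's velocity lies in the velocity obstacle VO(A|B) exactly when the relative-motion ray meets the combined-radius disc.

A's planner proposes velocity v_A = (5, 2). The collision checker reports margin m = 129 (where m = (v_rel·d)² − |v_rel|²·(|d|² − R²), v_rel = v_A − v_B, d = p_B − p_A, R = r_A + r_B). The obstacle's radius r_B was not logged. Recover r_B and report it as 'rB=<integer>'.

m = 129
d = (11, 10);  v_rel = (3, 1),  |v_rel|² = 10
v_rel×d = (3)·(10) − (1)·(11) = 19
since m = R²·10 − 19²:  R² = (361 + 129) / 10 = 49
R = √49 = 7  ⇒  r_B = 7 − 5 = 2

rB=2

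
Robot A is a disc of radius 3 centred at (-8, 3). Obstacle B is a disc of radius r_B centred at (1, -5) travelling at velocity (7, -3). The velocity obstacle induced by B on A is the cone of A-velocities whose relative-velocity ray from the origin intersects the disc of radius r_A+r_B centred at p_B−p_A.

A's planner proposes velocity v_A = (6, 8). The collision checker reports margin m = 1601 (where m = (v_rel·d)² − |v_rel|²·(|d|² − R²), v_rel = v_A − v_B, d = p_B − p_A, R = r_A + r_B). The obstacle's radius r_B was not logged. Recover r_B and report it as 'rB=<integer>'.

m = 1601
d = (9, -8);  v_rel = (-1, 11),  |v_rel|² = 122
v_rel×d = (-1)·(-8) − (11)·(9) = -91
since m = R²·122 − (-91)²:  R² = (8281 + 1601) / 122 = 81
R = √81 = 9  ⇒  r_B = 9 − 3 = 6

rB=6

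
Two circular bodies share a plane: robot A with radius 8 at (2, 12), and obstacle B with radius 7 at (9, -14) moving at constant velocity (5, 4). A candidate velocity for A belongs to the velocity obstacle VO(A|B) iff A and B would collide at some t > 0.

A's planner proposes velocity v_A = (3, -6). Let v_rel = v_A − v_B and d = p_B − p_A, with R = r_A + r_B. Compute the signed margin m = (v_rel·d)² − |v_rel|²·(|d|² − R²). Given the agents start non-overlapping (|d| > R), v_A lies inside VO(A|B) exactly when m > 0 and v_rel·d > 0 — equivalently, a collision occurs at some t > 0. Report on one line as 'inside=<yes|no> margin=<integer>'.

d = (7, -26),  |d|² = 725;  R = 8+7 = 15,  c = 725−15² = 500
v_rel = (-2, -10),  |v_rel|² = 104;  v_rel·d = (-2)·(7) + (-10)·(-26) = 246
104·t² − 492·t + 500 = 0  ⇒  m = 246² − 104·500 = 8516
m = 8516 > 0,  v_rel·d = 246 > 0  ⇒  inside

inside=yes margin=8516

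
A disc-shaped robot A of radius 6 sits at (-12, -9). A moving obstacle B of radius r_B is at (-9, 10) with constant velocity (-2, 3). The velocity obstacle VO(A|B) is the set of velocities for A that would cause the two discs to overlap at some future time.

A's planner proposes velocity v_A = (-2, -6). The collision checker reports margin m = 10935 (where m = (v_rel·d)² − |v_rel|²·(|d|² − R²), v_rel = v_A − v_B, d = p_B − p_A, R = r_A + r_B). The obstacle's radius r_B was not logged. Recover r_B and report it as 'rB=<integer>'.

m = 10935
d = (3, 19);  v_rel = (0, -9),  |v_rel|² = 81
v_rel×d = (0)·(19) − (-9)·(3) = 27
since m = R²·81 − 27²:  R² = (729 + 10935) / 81 = 144
R = √144 = 12  ⇒  r_B = 12 − 6 = 6

rB=6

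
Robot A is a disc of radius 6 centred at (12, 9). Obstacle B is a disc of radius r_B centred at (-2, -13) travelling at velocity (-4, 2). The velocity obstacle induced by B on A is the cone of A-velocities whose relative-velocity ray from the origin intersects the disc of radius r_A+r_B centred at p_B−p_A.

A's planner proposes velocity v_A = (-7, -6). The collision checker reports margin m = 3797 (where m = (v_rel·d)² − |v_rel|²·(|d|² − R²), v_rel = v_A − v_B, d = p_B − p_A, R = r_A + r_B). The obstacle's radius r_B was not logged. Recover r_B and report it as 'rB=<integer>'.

m = 3797
d = (-14, -22);  v_rel = (-3, -8),  |v_rel|² = 73
v_rel×d = (-3)·(-22) − (-8)·(-14) = -46
since m = R²·73 − (-46)²:  R² = (2116 + 3797) / 73 = 81
R = √81 = 9  ⇒  r_B = 9 − 6 = 3

rB=3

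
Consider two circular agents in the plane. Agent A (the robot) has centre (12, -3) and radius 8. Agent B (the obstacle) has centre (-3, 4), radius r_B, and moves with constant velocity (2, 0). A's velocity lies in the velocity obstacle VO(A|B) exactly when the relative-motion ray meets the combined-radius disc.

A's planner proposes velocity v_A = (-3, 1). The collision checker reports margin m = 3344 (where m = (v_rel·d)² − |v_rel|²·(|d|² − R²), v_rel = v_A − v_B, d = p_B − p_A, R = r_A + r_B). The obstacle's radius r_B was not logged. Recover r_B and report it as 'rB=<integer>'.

m = 3344
d = (-15, 7);  v_rel = (-5, 1),  |v_rel|² = 26
v_rel×d = (-5)·(7) − (1)·(-15) = -20
since m = R²·26 − (-20)²:  R² = (400 + 3344) / 26 = 144
R = √144 = 12  ⇒  r_B = 12 − 8 = 4

rB=4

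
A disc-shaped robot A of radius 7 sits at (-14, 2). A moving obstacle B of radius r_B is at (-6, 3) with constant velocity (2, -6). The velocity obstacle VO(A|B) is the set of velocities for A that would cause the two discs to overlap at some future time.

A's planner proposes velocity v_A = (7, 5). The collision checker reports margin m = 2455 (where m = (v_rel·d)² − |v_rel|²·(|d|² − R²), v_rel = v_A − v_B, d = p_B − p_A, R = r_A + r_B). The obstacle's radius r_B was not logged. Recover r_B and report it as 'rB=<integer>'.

m = 2455
d = (8, 1);  v_rel = (5, 11),  |v_rel|² = 146
v_rel×d = (5)·(1) − (11)·(8) = -83
since m = R²·146 − (-83)²:  R² = (6889 + 2455) / 146 = 64
R = √64 = 8  ⇒  r_B = 8 − 7 = 1

rB=1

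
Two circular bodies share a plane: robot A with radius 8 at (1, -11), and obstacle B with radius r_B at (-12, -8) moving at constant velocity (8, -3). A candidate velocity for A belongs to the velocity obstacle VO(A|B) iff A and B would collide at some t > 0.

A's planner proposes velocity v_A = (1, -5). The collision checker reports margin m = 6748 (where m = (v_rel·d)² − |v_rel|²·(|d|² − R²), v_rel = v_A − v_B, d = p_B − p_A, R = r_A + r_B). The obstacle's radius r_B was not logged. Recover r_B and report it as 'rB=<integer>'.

m = 6748
d = (-13, 3);  v_rel = (-7, -2),  |v_rel|² = 53
v_rel×d = (-7)·(3) − (-2)·(-13) = -47
since m = R²·53 − (-47)²:  R² = (2209 + 6748) / 53 = 169
R = √169 = 13  ⇒  r_B = 13 − 8 = 5

rB=5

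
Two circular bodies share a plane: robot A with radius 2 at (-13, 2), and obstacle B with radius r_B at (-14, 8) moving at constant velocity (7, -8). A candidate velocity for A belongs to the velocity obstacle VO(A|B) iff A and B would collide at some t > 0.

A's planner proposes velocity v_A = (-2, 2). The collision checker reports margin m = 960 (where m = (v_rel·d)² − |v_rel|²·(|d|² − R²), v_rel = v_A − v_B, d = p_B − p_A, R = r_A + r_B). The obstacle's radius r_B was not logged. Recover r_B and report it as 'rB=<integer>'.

m = 960
d = (-1, 6);  v_rel = (-9, 10),  |v_rel|² = 181
v_rel×d = (-9)·(6) − (10)·(-1) = -44
since m = R²·181 − (-44)²:  R² = (1936 + 960) / 181 = 16
R = √16 = 4  ⇒  r_B = 4 − 2 = 2

rB=2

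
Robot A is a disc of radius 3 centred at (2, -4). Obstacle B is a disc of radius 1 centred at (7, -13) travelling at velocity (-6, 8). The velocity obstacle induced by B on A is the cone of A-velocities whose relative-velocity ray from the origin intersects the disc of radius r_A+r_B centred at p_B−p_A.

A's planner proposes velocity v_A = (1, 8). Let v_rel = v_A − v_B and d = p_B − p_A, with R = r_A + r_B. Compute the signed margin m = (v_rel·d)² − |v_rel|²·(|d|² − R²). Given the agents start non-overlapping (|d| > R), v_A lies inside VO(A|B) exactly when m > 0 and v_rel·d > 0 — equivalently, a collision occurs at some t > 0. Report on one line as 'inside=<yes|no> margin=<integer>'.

d = (5, -9),  |d|² = 106;  R = 3+1 = 4,  c = 106−4² = 90
v_rel = (7, 0),  |v_rel|² = 49;  v_rel·d = (7)·(5) + (0)·(-9) = 35
49·t² − 70·t + 90 = 0  ⇒  m = 35² − 49·90 = -3185
m = -3185 < 0,  v_rel·d = 35 > 0  ⇒  outside

inside=no margin=-3185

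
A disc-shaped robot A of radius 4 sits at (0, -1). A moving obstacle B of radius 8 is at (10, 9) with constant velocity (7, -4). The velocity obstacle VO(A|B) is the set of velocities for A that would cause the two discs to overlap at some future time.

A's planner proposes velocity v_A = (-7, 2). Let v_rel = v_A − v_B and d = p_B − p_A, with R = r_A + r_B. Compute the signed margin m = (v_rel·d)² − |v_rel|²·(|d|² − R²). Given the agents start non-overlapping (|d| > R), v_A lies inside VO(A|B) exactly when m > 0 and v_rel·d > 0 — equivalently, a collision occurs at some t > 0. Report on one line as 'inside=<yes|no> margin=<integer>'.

d = (10, 10),  |d|² = 200;  R = 4+8 = 12,  c = 200−12² = 56
v_rel = (-14, 6),  |v_rel|² = 232;  v_rel·d = (-14)·(10) + (6)·(10) = -80
232·t² + 160·t + 56 = 0  ⇒  m = (-80)² − 232·56 = -6592
m = -6592 < 0,  v_rel·d = -80 < 0  ⇒  outside

inside=no margin=-6592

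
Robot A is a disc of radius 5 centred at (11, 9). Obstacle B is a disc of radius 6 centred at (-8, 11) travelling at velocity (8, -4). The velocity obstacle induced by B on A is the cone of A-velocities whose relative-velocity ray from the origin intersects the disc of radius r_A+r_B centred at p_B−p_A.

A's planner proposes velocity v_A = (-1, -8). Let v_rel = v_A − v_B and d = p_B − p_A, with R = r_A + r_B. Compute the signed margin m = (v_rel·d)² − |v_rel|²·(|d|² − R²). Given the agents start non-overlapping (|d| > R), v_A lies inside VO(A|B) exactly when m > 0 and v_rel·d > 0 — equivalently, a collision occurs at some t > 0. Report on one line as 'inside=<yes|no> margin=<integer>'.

d = (-19, 2),  |d|² = 365;  R = 5+6 = 11,  c = 365−11² = 244
v_rel = (-9, -4),  |v_rel|² = 97;  v_rel·d = (-9)·(-19) + (-4)·(2) = 163
97·t² − 326·t + 244 = 0  ⇒  m = 163² − 97·244 = 2901
m = 2901 > 0,  v_rel·d = 163 > 0  ⇒  inside

inside=yes margin=2901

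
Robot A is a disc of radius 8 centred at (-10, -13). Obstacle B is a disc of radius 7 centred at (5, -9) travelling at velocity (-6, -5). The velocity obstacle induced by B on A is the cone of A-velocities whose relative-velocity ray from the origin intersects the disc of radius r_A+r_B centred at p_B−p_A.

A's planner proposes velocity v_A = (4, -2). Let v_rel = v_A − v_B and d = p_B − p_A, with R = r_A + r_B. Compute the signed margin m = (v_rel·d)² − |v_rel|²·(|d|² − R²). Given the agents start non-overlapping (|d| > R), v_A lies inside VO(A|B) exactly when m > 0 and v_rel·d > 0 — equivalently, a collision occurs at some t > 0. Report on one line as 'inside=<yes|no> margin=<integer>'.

d = (15, 4),  |d|² = 241;  R = 8+7 = 15,  c = 241−15² = 16
v_rel = (10, 3),  |v_rel|² = 109;  v_rel·d = (10)·(15) + (3)·(4) = 162
109·t² − 324·t + 16 = 0  ⇒  m = 162² − 109·16 = 24500
m = 24500 > 0,  v_rel·d = 162 > 0  ⇒  inside

inside=yes margin=24500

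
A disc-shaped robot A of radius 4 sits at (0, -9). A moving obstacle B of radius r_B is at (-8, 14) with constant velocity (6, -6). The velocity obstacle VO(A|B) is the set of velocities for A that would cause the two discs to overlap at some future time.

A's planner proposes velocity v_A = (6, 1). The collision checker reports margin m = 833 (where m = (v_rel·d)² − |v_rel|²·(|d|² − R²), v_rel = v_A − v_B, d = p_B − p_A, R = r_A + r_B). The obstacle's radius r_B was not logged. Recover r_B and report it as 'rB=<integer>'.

m = 833
d = (-8, 23);  v_rel = (0, 7),  |v_rel|² = 49
v_rel×d = (0)·(23) − (7)·(-8) = 56
since m = R²·49 − 56²:  R² = (3136 + 833) / 49 = 81
R = √81 = 9  ⇒  r_B = 9 − 4 = 5

rB=5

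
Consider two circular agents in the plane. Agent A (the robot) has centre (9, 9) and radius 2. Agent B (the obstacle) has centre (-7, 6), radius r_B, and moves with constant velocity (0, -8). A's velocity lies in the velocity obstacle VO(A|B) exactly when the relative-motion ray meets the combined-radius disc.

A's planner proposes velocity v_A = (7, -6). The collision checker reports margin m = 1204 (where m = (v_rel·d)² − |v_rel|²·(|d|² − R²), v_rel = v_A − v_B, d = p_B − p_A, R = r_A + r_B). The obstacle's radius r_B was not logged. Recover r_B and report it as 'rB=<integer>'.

m = 1204
d = (-16, -3);  v_rel = (7, 2),  |v_rel|² = 53
v_rel×d = (7)·(-3) − (2)·(-16) = 11
since m = R²·53 − 11²:  R² = (121 + 1204) / 53 = 25
R = √25 = 5  ⇒  r_B = 5 − 2 = 3

rB=3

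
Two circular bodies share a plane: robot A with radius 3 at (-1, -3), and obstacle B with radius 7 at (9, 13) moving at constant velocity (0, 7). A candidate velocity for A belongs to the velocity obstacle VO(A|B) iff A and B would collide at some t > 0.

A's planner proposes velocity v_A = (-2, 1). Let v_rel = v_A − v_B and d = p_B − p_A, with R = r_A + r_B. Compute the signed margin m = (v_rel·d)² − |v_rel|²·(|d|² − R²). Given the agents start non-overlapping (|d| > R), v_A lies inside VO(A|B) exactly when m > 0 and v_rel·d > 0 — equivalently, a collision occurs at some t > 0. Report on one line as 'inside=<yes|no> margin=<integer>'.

d = (10, 16),  |d|² = 356;  R = 3+7 = 10,  c = 356−10² = 256
v_rel = (-2, -6),  |v_rel|² = 40;  v_rel·d = (-2)·(10) + (-6)·(16) = -116
40·t² + 232·t + 256 = 0  ⇒  m = (-116)² − 40·256 = 3216
m = 3216 > 0,  v_rel·d = -116 < 0  ⇒  outside

inside=no margin=3216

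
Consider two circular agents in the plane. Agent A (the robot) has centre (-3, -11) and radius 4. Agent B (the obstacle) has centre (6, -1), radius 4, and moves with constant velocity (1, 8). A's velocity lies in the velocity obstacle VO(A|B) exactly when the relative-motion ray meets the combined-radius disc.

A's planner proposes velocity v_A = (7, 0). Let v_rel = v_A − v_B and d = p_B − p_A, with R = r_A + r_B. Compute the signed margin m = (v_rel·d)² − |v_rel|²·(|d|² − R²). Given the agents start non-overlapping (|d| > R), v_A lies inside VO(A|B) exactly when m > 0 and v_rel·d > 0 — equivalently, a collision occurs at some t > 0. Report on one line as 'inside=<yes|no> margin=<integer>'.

d = (9, 10),  |d|² = 181;  R = 4+4 = 8,  c = 181−8² = 117
v_rel = (6, -8),  |v_rel|² = 100;  v_rel·d = (6)·(9) + (-8)·(10) = -26
100·t² + 52·t + 117 = 0  ⇒  m = (-26)² − 100·117 = -11024
m = -11024 < 0,  v_rel·d = -26 < 0  ⇒  outside

inside=no margin=-11024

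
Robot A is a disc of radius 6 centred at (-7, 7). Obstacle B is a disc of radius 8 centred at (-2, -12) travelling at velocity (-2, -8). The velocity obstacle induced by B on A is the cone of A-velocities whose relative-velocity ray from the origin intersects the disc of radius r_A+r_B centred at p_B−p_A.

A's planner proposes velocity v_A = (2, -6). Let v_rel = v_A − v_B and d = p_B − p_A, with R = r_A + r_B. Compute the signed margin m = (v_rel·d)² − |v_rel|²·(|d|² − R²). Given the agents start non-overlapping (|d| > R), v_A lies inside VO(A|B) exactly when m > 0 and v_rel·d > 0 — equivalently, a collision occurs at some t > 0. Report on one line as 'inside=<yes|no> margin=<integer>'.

d = (5, -19),  |d|² = 386;  R = 6+8 = 14,  c = 386−14² = 190
v_rel = (4, 2),  |v_rel|² = 20;  v_rel·d = (4)·(5) + (2)·(-19) = -18
20·t² + 36·t + 190 = 0  ⇒  m = (-18)² − 20·190 = -3476
m = -3476 < 0,  v_rel·d = -18 < 0  ⇒  outside

inside=no margin=-3476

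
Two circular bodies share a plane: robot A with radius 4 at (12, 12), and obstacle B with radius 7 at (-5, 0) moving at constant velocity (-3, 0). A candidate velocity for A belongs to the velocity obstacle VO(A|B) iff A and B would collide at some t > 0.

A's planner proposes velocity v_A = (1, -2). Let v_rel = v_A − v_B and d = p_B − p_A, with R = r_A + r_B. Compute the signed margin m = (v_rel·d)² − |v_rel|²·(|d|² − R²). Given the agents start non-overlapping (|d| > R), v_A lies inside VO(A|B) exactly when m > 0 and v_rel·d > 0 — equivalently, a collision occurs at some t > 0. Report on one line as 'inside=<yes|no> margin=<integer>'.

d = (-17, -12),  |d|² = 433;  R = 4+7 = 11,  c = 433−11² = 312
v_rel = (4, -2),  |v_rel|² = 20;  v_rel·d = (4)·(-17) + (-2)·(-12) = -44
20·t² + 88·t + 312 = 0  ⇒  m = (-44)² − 20·312 = -4304
m = -4304 < 0,  v_rel·d = -44 < 0  ⇒  outside

inside=no margin=-4304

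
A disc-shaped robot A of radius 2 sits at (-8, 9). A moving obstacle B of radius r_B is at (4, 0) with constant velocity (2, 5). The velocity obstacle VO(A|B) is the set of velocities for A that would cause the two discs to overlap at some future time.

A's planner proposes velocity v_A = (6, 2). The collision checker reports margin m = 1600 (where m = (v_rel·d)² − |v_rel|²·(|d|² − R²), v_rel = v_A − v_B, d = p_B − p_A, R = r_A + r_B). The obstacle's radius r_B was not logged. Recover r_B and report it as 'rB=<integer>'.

m = 1600
d = (12, -9);  v_rel = (4, -3),  |v_rel|² = 25
v_rel×d = (4)·(-9) − (-3)·(12) = 0
since m = R²·25 − 0²:  R² = (0 + 1600) / 25 = 64
R = √64 = 8  ⇒  r_B = 8 − 2 = 6

rB=6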